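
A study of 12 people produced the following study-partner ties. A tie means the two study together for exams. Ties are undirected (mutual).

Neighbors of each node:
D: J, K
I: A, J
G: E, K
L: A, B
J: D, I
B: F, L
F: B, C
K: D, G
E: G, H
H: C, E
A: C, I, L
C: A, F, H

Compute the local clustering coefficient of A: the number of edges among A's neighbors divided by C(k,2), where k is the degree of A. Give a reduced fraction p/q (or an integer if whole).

0

A's neighbors: C, I, and L (k = 3).
Possible neighbor pairs: C(3,2) = 3. Edges among them: none → e = 0.
Clustering(A) = 0/3 = 0.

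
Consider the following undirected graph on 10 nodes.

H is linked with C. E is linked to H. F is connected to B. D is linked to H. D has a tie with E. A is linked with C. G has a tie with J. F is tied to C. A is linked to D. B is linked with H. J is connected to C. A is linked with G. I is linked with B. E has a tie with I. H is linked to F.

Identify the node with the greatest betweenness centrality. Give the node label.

C

Unnormalized betweenness of each node: A:193/30, B:17/6, C:54/5, D:161/30, E:25/6, F:12/5, G:5/6, H:149/15, I:1/2, J:26/15.
C has the largest value, 54/5, making it the main broker — the node through which the most shortest paths run.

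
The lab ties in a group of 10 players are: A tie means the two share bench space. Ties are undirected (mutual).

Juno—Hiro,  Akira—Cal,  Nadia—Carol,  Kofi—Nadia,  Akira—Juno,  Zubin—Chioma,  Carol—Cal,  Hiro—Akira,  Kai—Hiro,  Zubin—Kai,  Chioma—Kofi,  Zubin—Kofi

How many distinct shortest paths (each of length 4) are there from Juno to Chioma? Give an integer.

The shortest distance is 4, and the only length-4 path is Juno–Hiro–Kai–Zubin–Chioma. So there is exactly 1 shortest path.

1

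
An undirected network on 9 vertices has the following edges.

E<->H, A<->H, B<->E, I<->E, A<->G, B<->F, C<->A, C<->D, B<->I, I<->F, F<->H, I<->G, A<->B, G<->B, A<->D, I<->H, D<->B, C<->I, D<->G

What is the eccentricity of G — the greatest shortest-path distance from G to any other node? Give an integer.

Distances from G: A:1, B:1, C:2, D:1, E:2, F:2, H:2, I:1.
The largest is 2 (to C, F, E, and H), so the eccentricity of G is 2.

2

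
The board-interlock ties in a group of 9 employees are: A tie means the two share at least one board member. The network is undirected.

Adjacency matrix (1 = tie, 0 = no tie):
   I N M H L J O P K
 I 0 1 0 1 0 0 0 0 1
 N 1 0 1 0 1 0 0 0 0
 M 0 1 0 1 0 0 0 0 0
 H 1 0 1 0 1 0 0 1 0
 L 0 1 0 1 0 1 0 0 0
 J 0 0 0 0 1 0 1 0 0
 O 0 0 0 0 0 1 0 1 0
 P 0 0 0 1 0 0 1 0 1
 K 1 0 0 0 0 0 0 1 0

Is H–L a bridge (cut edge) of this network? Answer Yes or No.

No

Even without that edge, H still reaches L via H – I – N – L, so the network stays connected. Not a bridge.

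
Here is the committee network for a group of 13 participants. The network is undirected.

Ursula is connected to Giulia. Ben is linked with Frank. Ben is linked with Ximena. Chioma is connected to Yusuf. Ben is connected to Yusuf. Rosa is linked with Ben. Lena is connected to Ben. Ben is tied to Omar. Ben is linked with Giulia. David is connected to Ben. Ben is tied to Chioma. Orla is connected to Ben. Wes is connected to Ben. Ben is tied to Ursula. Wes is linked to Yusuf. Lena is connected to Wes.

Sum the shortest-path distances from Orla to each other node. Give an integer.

23

Distances from Orla: Ben:1, Chioma:2, David:2, Frank:2, Giulia:2, Lena:2, Omar:2, Rosa:2, Ursula:2, Wes:2, Ximena:2, Yusuf:2.
Sum = 1 + 2 + 2 + 2 + 2 + 2 + 2 + 2 + 2 + 2 + 2 + 2 = 23.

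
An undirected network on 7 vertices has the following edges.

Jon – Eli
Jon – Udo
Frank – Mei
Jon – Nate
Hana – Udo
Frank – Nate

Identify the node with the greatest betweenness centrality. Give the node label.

Jon

Unnormalized betweenness of each node: Eli:0, Frank:5, Hana:0, Jon:11, Mei:0, Nate:8, Udo:5.
Jon has the largest value, 11, making it the main broker — the node through which the most shortest paths run.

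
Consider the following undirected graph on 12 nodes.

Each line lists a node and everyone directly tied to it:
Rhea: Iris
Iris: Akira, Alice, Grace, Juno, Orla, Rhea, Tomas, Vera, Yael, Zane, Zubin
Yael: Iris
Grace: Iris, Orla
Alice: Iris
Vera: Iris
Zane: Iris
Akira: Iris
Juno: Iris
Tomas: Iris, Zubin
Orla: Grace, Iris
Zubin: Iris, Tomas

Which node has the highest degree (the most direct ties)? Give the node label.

Degrees — Akira:1, Alice:1, Grace:2, Iris:11, Juno:1, Orla:2, Rhea:1, Tomas:2, Vera:1, Yael:1, Zane:1, Zubin:2.
The maximum is 11, attained only by Iris.

Iris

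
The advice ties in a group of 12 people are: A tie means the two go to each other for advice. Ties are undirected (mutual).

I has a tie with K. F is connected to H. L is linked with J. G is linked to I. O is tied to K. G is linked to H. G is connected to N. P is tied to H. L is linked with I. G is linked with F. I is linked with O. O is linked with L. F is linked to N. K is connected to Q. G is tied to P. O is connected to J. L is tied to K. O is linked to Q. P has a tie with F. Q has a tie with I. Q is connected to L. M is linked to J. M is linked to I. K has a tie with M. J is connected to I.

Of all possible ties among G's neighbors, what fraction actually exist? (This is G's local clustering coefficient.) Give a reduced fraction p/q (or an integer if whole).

2/5

G's neighbors: F, H, I, N, and P (k = 5).
Possible neighbor pairs: C(5,2) = 10. Edges among them: F–H, F–N, F–P, H–P → e = 4.
Clustering(G) = 4/10 = 2/5.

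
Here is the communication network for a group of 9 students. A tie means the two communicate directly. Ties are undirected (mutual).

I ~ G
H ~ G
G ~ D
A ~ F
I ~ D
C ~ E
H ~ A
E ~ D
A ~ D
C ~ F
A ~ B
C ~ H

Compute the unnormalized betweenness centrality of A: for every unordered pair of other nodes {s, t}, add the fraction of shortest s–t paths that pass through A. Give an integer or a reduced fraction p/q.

Pairs whose geodesics pass through A — F–I: 1; F–H: 1/2; F–B: 1; F–D: 1; F–G: 2/3; I–B: 1; C–B: 2/2; E–B: 1; H–B: 1; H–D: 1/2; B–D: 1; B–G: 2/2.
All other pairs contribute 0.
Summing the contributions gives betweenness(A) = 32/3.

32/3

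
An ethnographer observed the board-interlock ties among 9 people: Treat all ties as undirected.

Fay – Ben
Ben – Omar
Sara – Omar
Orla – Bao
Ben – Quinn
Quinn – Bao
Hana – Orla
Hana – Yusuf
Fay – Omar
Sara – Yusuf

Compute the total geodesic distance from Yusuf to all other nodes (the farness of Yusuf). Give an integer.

19

Distances from Yusuf: Bao:3, Ben:3, Fay:3, Hana:1, Omar:2, Orla:2, Quinn:4, Sara:1.
Sum = 3 + 3 + 3 + 1 + 2 + 2 + 4 + 1 = 19.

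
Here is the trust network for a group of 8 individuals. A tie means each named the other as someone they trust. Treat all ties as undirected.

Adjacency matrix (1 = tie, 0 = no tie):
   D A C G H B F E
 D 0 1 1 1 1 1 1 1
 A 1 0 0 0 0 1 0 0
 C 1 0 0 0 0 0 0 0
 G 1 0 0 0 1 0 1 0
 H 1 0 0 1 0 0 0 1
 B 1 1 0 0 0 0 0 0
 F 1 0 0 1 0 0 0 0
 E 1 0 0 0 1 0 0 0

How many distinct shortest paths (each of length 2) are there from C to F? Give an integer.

The shortest distance is 2, and the only length-2 path is C–D–F. So there is exactly 1 shortest path.

1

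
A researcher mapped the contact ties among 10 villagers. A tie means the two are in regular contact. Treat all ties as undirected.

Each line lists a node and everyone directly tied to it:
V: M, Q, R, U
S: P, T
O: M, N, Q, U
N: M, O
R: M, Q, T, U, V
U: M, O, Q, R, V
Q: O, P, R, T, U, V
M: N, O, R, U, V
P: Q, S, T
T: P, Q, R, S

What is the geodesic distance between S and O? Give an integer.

3

One shortest route is S – T – Q – O, which uses 3 edges, and at distance 2 from S we only reach {Q, R}, which does not include O. So d(S,O) = 3.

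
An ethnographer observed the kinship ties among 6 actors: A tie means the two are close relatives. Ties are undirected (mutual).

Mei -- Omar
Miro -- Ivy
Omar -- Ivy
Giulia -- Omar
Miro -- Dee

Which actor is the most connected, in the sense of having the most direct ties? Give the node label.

Degrees — Dee:1, Giulia:1, Ivy:2, Mei:1, Miro:2, Omar:3.
The maximum is 3, attained only by Omar.

Omar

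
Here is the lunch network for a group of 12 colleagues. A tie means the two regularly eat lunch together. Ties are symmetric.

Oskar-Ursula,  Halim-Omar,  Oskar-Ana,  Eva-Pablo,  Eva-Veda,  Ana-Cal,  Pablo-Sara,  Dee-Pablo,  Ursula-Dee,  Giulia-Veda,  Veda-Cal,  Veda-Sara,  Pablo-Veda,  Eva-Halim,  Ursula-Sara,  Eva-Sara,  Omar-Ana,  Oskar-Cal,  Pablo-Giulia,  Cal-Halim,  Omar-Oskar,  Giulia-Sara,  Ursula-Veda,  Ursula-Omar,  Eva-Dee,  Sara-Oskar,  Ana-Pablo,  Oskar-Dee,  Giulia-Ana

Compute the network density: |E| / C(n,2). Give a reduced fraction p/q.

There are 29 edges and 12 nodes, so the maximum possible is C(12,2) = 66.
Density = 29/66.

29/66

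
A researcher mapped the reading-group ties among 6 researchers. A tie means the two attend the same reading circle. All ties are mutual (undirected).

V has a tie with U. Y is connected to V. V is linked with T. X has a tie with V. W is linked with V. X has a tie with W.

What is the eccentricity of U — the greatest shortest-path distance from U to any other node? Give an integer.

Distances from U: T:2, V:1, W:2, X:2, Y:2.
The largest is 2 (to W, T, Y, and X), so the eccentricity of U is 2.

2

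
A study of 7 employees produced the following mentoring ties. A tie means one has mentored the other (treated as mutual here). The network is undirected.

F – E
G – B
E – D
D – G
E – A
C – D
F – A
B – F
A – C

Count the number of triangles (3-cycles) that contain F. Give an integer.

1

F's neighbors: A, B, and E.
Neighbor pairs that are themselves tied: F–A–E. Each forms one triangle with F, for 1 in total.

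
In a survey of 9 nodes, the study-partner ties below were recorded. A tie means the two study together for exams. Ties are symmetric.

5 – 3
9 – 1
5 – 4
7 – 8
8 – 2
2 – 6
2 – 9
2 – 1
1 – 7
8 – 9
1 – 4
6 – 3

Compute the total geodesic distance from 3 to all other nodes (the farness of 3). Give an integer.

19

Distances from 3: 1:3, 2:2, 4:2, 5:1, 6:1, 7:4, 8:3, 9:3.
Sum = 3 + 2 + 2 + 1 + 1 + 4 + 3 + 3 = 19.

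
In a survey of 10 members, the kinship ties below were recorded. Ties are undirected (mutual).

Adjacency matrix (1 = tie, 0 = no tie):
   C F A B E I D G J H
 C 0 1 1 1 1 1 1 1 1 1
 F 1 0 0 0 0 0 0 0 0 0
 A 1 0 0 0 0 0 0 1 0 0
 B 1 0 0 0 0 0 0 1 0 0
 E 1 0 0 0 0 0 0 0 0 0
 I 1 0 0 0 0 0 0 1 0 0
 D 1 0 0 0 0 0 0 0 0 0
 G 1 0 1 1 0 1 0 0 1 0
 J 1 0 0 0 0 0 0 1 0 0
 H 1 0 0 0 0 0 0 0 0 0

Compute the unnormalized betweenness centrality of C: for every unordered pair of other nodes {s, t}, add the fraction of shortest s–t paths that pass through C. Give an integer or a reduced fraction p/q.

29

Pairs whose geodesics pass through C — F–A: 1; F–B: 1; F–E: 1; F–I: 1; F–D: 1; F–G: 1; F–J: 1; F–H: 1; A–B: 1/2; A–E: 1; A–I: 1/2; A–D: 1; A–J: 1/2; A–H: 1 … (+18 more pairs).
All other pairs contribute 0.
Summing the contributions gives betweenness(C) = 29.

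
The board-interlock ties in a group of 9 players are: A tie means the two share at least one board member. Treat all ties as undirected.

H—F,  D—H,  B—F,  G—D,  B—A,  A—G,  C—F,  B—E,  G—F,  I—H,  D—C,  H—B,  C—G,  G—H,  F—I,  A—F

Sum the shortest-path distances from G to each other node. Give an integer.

12

Distances from G: A:1, B:2, C:1, D:1, E:3, F:1, H:1, I:2.
Sum = 1 + 2 + 1 + 1 + 3 + 1 + 1 + 2 = 12.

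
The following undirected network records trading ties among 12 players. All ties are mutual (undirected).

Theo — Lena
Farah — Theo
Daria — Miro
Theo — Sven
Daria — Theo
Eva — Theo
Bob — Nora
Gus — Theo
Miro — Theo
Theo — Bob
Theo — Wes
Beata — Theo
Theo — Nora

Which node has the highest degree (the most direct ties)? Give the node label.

Theo

Degrees — Beata:1, Bob:2, Daria:2, Eva:1, Farah:1, Gus:1, Lena:1, Miro:2, Nora:2, Sven:1, Theo:11, Wes:1.
The maximum is 11, attained only by Theo.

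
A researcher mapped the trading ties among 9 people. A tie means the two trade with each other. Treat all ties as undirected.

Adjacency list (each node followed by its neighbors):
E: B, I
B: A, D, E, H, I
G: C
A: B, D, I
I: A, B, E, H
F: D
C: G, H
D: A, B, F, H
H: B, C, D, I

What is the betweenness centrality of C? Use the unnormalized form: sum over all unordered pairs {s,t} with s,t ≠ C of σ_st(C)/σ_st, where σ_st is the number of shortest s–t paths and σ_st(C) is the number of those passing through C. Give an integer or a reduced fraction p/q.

Pairs whose geodesics pass through C — H–G: 1; B–G: 1; F–G: 1; E–G: 2/2; I–G: 1; G–A: 3/3; G–D: 1.
All other pairs contribute 0.
Summing the contributions gives betweenness(C) = 7.

7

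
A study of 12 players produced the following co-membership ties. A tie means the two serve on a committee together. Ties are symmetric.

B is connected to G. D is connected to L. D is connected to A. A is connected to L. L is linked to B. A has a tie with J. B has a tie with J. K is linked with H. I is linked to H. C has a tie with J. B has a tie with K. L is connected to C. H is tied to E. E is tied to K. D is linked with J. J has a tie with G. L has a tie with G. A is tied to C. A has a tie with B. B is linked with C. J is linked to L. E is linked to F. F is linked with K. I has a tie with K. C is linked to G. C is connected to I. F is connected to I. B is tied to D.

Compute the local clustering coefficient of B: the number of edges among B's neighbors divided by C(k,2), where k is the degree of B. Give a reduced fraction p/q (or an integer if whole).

4/7

B's neighbors: A, C, D, G, J, K, and L (k = 7).
Possible neighbor pairs: C(7,2) = 21. Edges among them: A–C, A–D, A–J, A–L, C–G, C–J, C–L, D–J, D–L, G–J, G–L, J–L → e = 12.
Clustering(B) = 12/21 = 4/7.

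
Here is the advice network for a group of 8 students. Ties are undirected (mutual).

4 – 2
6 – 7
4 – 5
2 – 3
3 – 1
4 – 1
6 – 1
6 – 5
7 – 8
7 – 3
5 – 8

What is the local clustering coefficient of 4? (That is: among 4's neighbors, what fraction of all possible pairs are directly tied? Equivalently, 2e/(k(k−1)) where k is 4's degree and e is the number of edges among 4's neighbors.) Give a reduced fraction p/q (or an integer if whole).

0

4's neighbors: 1, 2, and 5 (k = 3).
Possible neighbor pairs: C(3,2) = 3. Edges among them: none → e = 0.
Clustering(4) = 0/3 = 0.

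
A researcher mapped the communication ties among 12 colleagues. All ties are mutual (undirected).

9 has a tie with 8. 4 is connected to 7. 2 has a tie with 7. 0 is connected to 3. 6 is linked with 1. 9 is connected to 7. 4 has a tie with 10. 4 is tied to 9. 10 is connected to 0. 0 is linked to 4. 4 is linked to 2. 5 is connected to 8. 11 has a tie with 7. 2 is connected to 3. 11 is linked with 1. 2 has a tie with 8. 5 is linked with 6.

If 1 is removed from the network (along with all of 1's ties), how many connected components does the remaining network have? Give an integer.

1

1's neighbors (6 and 11) remain reachable from one another through other ties, so the rest of the network stays in one piece.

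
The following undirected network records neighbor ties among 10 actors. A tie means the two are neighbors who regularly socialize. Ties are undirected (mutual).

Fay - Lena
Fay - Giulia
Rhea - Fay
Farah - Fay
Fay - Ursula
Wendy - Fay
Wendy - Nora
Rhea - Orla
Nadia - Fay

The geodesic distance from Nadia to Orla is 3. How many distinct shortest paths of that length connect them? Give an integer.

1

The shortest distance is 3, and the only length-3 path is Nadia–Fay–Rhea–Orla. So there is exactly 1 shortest path.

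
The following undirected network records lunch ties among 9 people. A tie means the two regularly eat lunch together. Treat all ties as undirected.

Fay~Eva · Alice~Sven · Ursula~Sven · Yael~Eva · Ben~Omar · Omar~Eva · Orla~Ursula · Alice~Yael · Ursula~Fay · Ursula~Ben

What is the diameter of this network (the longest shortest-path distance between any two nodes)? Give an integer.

4

Eccentricity of each node (its greatest distance to any other): Alice:3, Ben:3, Eva:3, Fay:3, Omar:3, Orla:4, Sven:3, Ursula:3, Yael:4.
The maximum eccentricity is 4, realized for instance by the pair Yael–Orla via Yael – Alice – Sven – Ursula – Orla. So the diameter is 4.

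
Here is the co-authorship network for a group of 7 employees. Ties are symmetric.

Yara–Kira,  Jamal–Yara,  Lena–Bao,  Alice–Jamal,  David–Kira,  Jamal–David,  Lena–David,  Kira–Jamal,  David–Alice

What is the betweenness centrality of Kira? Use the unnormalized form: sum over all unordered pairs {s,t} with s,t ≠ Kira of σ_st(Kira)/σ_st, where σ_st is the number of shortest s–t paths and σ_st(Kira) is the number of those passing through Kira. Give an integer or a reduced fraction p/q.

Pairs whose geodesics pass through Kira — Bao–Yara: 1/2; Yara–Lena: 1/2; Yara–David: 1/2.
All other pairs contribute 0.
Summing the contributions gives betweenness(Kira) = 3/2.

3/2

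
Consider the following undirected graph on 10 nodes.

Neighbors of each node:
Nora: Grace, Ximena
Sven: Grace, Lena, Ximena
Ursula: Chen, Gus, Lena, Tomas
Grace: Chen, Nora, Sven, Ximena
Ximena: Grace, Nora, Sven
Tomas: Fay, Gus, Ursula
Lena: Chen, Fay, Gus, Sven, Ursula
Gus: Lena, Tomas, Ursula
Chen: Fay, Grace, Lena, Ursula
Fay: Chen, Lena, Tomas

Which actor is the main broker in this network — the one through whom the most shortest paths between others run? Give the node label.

Unnormalized betweenness of each node: Chen:146/15, Fay:77/30, Grace:529/60, Gus:13/15, Lena:197/20, Nora:0, Sven:28/5, Tomas:5/6, Ursula:73/20, Ximena:13/12.
Lena has the largest value, 197/20, making it the main broker — the node through which the most shortest paths run.

Lena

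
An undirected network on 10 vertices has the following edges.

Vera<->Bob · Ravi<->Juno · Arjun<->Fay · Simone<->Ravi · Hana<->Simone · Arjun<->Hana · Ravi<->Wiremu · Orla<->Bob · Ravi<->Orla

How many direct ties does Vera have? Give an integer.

1

Vera is directly tied to Bob. That is 1 neighbor, so the degree of Vera is 1.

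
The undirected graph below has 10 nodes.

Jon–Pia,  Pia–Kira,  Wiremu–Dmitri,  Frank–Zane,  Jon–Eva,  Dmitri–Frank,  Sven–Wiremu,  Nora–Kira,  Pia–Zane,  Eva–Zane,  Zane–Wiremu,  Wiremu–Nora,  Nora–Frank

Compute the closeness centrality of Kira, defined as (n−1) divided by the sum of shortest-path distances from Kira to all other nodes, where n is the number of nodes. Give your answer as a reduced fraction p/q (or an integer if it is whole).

Distances from Kira: Dmitri:3, Eva:3, Frank:2, Jon:2, Nora:1, Pia:1, Sven:3, Wiremu:2, Zane:2. Sum = 19.
n = 10, so closeness = 9/19.

9/19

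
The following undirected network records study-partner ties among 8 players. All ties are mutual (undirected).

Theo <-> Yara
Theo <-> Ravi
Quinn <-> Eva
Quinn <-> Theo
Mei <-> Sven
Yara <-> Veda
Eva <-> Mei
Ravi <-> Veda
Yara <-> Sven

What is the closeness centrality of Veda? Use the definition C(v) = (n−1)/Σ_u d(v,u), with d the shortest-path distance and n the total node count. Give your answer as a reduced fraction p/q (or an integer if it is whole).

Distances from Veda: Eva:4, Mei:3, Quinn:3, Ravi:1, Sven:2, Theo:2, Yara:1. Sum = 16.
n = 8, so closeness = 7/16.

7/16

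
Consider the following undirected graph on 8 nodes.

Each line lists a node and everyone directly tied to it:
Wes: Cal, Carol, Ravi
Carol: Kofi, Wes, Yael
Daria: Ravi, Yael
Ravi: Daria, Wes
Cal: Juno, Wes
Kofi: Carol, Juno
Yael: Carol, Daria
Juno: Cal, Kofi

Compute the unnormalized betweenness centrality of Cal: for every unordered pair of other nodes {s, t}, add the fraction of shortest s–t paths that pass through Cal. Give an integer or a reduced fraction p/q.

5/2

Pairs whose geodesics pass through Cal — Juno–Wes: 1; Juno–Ravi: 1; Juno–Daria: 1/2.
All other pairs contribute 0.
Summing the contributions gives betweenness(Cal) = 5/2.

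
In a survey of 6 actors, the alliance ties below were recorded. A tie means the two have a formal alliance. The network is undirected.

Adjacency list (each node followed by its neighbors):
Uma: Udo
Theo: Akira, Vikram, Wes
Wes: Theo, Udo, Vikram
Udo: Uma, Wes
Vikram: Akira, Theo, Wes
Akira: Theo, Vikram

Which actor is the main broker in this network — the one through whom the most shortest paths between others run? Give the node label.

Wes

Unnormalized betweenness of each node: Akira:0, Theo:3/2, Udo:4, Uma:0, Vikram:3/2, Wes:6.
Wes has the largest value, 6, making it the main broker — the node through which the most shortest paths run.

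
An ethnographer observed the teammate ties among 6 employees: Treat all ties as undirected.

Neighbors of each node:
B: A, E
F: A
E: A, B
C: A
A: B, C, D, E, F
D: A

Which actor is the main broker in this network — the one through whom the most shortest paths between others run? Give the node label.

A

Unnormalized betweenness of each node: A:9, B:0, C:0, D:0, E:0, F:0.
A has the largest value, 9, making it the main broker — the node through which the most shortest paths run.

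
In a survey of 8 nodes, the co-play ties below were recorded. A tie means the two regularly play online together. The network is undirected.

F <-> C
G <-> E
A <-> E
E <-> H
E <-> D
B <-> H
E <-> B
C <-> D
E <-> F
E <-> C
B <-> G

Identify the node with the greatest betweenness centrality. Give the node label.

E

Unnormalized betweenness of each node: A:0, B:1/2, C:1/2, D:0, E:16, F:0, G:0, H:0.
E has the largest value, 16, making it the main broker — the node through which the most shortest paths run.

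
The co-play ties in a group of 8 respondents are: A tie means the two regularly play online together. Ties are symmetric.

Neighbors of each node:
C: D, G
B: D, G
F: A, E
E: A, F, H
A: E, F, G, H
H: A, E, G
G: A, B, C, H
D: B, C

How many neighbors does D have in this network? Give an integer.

D is directly tied to B and C. That is 2 neighbors, so the degree of D is 2.

2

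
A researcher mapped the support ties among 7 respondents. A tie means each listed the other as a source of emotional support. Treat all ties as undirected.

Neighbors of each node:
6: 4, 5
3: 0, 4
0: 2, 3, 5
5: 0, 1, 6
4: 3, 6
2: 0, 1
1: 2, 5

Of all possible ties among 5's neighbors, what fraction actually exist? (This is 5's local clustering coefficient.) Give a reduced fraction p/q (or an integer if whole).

0

5's neighbors: 0, 1, and 6 (k = 3).
Possible neighbor pairs: C(3,2) = 3. Edges among them: none → e = 0.
Clustering(5) = 0/3 = 0.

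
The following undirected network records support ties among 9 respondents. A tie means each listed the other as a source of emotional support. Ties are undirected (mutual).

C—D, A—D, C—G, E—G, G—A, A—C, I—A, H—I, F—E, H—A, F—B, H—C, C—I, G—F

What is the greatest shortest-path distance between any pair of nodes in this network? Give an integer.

4

Eccentricity of each node (its greatest distance to any other): A:3, B:4, C:3, D:4, E:3, F:3, G:2, H:4, I:4.
The maximum eccentricity is 4, realized for instance by the pair D–B via D – A – G – F – B. So the diameter is 4.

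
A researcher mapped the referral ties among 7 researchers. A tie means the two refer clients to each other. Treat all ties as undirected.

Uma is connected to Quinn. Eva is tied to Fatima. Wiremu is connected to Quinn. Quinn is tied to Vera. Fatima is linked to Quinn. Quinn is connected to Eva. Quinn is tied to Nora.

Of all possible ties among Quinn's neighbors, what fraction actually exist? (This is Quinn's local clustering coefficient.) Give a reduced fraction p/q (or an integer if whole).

Quinn's neighbors: Eva, Fatima, Nora, Uma, Vera, and Wiremu (k = 6).
Possible neighbor pairs: C(6,2) = 15. Edges among them: Eva–Fatima → e = 1.
Clustering(Quinn) = 1/15.

1/15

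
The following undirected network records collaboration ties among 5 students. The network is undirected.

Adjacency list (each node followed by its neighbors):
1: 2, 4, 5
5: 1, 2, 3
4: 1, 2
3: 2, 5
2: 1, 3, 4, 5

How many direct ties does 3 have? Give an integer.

3 is directly tied to 2 and 5. That is 2 neighbors, so the degree of 3 is 2.

2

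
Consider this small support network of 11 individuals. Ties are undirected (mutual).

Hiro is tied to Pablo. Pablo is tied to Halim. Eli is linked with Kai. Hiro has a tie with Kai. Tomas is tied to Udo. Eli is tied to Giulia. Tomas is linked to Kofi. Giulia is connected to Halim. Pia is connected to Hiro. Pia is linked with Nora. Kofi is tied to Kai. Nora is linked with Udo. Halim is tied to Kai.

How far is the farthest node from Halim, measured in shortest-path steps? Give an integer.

Distances from Halim: Eli:2, Giulia:1, Hiro:2, Kai:1, Kofi:2, Nora:4, Pablo:1, Pia:3, Tomas:3, Udo:4.
The largest is 4 (to Udo and Nora), so the eccentricity of Halim is 4.

4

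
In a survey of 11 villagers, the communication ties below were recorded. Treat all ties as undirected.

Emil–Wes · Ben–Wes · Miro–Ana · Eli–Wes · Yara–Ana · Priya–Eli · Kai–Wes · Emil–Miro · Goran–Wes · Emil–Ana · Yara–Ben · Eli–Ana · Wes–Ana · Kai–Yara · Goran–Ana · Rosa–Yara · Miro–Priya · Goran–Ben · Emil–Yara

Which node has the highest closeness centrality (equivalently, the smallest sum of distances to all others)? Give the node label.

Farness (sum of distances to all others) for each node — Ana:14, Ben:19, Eli:18, Emil:16, Goran:19, Kai:20, Miro:20, Priya:24, Rosa:25, Wes:15, Yara:16.
The smallest farness is 14, for Ana, so Ana has the highest closeness.

Ana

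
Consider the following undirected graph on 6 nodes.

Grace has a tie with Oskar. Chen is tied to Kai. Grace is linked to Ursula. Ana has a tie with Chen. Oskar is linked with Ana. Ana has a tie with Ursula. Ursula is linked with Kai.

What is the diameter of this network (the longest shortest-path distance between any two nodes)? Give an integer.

3

Eccentricity of each node (its greatest distance to any other): Ana:2, Chen:3, Grace:3, Kai:3, Oskar:3, Ursula:2.
The maximum eccentricity is 3, realized for instance by the pair Oskar–Kai via Oskar – Ana – Ursula – Kai. So the diameter is 3.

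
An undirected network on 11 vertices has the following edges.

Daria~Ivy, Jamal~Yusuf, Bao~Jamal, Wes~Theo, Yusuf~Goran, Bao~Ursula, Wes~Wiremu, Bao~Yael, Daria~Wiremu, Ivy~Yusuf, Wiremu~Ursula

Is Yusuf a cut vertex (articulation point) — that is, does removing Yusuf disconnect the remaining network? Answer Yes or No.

Yes

Removing Yusuf leaves {Bao, Daria, Ivy, Jamal, Theo, Ursula, Wes, Wiremu, and Yael} with no path to {Goran}, so the network splits into 2 components. Yusuf is a cut vertex.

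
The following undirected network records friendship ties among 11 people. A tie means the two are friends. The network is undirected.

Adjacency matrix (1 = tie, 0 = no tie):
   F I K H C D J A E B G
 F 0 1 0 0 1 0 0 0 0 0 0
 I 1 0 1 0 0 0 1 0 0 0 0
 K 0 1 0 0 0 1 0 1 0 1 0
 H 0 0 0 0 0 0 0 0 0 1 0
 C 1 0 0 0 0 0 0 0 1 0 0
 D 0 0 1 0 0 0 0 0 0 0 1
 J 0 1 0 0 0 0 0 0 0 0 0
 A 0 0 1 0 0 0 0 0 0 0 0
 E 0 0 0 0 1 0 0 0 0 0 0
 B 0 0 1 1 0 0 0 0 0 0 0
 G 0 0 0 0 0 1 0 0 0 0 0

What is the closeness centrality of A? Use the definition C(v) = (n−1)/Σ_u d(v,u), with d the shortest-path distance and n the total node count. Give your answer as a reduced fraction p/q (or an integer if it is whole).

Distances from A: B:2, C:4, D:2, E:5, F:3, G:3, H:3, I:2, J:3, K:1. Sum = 28.
n = 11, so closeness = 10/28 = 5/14.

5/14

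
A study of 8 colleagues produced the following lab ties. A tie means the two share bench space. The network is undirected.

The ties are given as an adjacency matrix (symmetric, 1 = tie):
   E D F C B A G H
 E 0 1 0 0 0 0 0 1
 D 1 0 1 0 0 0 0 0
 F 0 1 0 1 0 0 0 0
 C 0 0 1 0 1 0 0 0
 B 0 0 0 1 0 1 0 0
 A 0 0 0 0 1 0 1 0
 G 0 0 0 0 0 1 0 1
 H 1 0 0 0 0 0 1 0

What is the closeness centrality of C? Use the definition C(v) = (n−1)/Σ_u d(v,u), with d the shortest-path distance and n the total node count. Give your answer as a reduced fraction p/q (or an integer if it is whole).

Distances from C: A:2, B:1, D:2, E:3, F:1, G:3, H:4. Sum = 16.
n = 8, so closeness = 7/16.

7/16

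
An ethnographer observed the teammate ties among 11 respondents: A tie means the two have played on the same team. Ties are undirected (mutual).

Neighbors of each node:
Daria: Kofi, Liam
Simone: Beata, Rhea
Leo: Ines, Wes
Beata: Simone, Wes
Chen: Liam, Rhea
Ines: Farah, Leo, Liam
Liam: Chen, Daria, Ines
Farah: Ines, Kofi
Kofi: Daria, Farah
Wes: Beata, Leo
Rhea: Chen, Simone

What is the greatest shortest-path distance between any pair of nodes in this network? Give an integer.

Eccentricity of each node (its greatest distance to any other): Beata:5, Chen:4, Daria:5, Farah:5, Ines:4, Kofi:5, Leo:4, Liam:4, Rhea:4, Simone:5, Wes:4.
The maximum eccentricity is 5, realized for instance by the pair Daria–Beata via Daria – Liam – Chen – Rhea – Simone – Beata. So the diameter is 5.

5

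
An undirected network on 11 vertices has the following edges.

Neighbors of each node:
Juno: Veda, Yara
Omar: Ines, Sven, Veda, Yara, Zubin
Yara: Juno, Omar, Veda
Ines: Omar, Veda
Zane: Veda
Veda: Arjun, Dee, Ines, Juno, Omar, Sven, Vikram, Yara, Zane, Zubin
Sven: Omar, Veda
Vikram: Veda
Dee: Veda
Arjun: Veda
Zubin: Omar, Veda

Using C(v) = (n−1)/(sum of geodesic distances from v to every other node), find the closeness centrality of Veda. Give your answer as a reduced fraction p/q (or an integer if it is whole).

1

Distances from Veda: Arjun:1, Dee:1, Ines:1, Juno:1, Omar:1, Sven:1, Vikram:1, Yara:1, Zane:1, Zubin:1. Sum = 10.
n = 11, so closeness = 10/10 = 1.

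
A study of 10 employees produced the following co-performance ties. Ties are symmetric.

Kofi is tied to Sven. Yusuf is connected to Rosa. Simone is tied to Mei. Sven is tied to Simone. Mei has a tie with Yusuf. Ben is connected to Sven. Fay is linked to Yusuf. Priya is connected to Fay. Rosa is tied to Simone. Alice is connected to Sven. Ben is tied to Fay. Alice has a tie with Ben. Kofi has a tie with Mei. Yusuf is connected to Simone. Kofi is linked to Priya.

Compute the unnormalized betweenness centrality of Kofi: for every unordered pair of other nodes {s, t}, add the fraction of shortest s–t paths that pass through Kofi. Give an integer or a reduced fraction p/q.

Pairs whose geodesics pass through Kofi — Ben–Mei: 1/3; Alice–Mei: 1/2; Alice–Priya: 1/2; Sven–Mei: 1/2; Sven–Priya: 1; Simone–Priya: 2/3; Mei–Priya: 1.
All other pairs contribute 0.
Summing the contributions gives betweenness(Kofi) = 9/2.

9/2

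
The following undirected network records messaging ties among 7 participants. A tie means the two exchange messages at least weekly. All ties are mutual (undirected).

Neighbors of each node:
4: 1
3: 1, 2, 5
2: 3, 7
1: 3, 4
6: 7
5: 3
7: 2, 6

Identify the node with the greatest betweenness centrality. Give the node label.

Unnormalized betweenness of each node: 1:5, 2:8, 3:11, 4:0, 5:0, 6:0, 7:5.
3 has the largest value, 11, making it the main broker — the node through which the most shortest paths run.

3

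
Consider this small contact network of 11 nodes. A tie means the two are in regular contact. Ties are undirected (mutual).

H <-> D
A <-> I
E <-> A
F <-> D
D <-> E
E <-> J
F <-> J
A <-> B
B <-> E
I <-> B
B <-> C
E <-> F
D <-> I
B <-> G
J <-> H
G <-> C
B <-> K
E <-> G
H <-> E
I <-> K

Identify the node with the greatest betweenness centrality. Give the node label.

Unnormalized betweenness of each node: A:8/15, B:61/5, C:0, D:64/15, E:553/30, F:8/15, G:7/3, H:8/15, I:23/6, J:1/3, K:0.
E has the largest value, 553/30, making it the main broker — the node through which the most shortest paths run.

E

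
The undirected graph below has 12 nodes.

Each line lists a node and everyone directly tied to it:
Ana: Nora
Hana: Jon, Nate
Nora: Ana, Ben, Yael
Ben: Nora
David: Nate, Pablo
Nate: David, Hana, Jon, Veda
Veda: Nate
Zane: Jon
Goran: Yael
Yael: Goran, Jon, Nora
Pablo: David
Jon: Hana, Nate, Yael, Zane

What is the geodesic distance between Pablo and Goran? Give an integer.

5

One shortest route is Pablo – David – Nate – Jon – Yael – Goran, which uses 5 edges, and at distance 4 from Pablo we only reach {Yael, Zane}, which does not include Goran. So d(Pablo,Goran) = 5.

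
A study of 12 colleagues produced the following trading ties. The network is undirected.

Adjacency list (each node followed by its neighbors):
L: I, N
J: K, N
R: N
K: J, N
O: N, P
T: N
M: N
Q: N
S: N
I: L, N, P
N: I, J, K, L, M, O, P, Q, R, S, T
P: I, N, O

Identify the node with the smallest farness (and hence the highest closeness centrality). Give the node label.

N

Farness (sum of distances to all others) for each node — I:19, J:20, K:20, L:20, M:21, N:11, O:20, P:19, Q:21, R:21, S:21, T:21.
The smallest farness is 11, for N, so N has the highest closeness.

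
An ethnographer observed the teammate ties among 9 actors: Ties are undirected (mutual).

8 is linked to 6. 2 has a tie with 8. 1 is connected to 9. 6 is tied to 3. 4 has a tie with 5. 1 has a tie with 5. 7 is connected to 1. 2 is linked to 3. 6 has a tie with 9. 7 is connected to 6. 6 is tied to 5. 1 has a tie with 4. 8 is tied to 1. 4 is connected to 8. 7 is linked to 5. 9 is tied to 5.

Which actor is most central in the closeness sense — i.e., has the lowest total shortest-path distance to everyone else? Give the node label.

6

Farness (sum of distances to all others) for each node — 1:12, 2:17, 3:16, 4:14, 5:12, 6:11, 7:14, 8:12, 9:14.
The smallest farness is 11, for 6, so 6 has the highest closeness.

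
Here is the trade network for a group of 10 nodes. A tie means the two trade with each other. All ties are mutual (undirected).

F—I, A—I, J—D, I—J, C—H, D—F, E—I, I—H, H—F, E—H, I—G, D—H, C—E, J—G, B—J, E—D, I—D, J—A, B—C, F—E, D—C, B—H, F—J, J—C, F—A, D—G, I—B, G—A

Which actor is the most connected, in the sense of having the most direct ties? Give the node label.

Degrees — A:4, B:4, C:5, D:7, E:5, F:6, G:4, H:6, I:8, J:7.
The maximum is 8, attained only by I.

I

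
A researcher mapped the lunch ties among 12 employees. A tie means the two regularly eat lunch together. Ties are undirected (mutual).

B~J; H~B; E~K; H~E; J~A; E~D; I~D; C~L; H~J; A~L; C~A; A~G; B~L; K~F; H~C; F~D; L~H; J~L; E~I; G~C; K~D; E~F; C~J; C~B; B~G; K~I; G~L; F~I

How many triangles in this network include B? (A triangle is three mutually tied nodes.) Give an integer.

8

B's neighbors: C, G, H, J, and L.
Neighbor pairs that are themselves tied: B–C–G; B–C–H; B–C–J; B–C–L; B–G–L; B–H–J; B–H–L; B–J–L. Each forms one triangle with B, for 8 in total.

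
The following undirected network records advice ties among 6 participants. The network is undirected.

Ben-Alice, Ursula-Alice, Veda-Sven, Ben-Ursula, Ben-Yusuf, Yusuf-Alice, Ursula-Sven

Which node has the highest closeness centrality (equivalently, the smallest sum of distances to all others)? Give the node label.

Ursula

Farness (sum of distances to all others) for each node — Alice:8, Ben:8, Sven:9, Ursula:7, Veda:13, Yusuf:11.
The smallest farness is 7, for Ursula, so Ursula has the highest closeness.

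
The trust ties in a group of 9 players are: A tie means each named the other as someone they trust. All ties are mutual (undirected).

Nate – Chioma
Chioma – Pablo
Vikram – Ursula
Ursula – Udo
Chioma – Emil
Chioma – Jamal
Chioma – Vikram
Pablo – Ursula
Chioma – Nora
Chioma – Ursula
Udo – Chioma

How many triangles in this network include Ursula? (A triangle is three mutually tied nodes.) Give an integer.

Ursula's neighbors: Chioma, Pablo, Udo, and Vikram.
Neighbor pairs that are themselves tied: Ursula–Chioma–Pablo; Ursula–Chioma–Udo; Ursula–Chioma–Vikram. Each forms one triangle with Ursula, for 3 in total.

3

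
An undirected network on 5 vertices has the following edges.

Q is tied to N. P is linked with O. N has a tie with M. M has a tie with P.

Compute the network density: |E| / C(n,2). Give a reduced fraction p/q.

2/5

There are 4 edges and 5 nodes, so the maximum possible is C(5,2) = 10.
Density = 4/10 = 2/5.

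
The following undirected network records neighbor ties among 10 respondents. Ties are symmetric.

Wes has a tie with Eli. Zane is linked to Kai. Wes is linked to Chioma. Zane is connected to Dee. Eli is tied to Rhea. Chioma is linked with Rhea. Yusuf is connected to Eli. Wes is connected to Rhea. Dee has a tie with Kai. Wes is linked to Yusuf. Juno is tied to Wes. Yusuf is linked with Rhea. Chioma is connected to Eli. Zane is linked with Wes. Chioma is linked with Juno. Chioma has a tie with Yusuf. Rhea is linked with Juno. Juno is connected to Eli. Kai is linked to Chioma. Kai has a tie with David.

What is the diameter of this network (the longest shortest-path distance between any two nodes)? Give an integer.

Eccentricity of each node (its greatest distance to any other): Chioma:2, David:3, Dee:3, Eli:3, Juno:3, Kai:2, Rhea:3, Wes:3, Yusuf:3, Zane:2.
The maximum eccentricity is 3, realized for instance by the pair David–Eli via David – Kai – Chioma – Eli. So the diameter is 3.

3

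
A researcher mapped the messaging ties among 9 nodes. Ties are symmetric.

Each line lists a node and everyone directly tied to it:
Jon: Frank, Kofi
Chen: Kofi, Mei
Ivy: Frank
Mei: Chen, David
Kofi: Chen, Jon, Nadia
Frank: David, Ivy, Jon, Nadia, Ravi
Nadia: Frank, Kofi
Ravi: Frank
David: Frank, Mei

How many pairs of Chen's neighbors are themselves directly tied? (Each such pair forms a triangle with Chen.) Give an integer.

Chen's neighbors are Kofi and Mei, but none of them are tied to each other, so no triangle contains Chen.

0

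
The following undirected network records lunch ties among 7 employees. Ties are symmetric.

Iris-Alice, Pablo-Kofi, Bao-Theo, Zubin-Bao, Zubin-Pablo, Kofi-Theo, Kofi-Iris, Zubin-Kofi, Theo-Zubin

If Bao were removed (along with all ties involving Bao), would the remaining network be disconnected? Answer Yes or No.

No

Even without Bao, every remaining node can still reach every other (the residual graph is connected), so Bao is not a cut vertex.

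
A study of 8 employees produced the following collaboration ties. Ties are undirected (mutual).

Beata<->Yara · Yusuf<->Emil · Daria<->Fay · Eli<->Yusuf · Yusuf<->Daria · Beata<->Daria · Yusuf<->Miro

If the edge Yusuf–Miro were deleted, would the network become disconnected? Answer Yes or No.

Yes

Without the Yusuf–Miro edge there is no alternate route between Yusuf and Miro, so the network disconnects. It is a bridge.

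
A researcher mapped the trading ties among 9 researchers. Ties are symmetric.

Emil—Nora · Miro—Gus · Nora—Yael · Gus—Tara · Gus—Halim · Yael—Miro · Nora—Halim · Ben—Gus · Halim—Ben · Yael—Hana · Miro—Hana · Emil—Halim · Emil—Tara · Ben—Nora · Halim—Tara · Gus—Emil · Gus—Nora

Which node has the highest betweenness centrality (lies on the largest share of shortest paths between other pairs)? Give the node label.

Unnormalized betweenness of each node: Ben:0, Emil:7/12, Gus:26/3, Halim:17/12, Hana:0, Miro:17/4, Nora:73/12, Tara:0, Yael:3.
Gus has the largest value, 26/3, making it the main broker — the node through which the most shortest paths run.

Gus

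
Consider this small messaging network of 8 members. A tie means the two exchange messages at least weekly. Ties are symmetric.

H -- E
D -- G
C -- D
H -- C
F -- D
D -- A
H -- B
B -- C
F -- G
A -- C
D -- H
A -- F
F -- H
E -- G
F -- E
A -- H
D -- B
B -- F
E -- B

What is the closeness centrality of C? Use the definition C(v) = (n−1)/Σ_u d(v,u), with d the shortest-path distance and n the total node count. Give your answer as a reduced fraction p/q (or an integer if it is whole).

7/10

Distances from C: A:1, B:1, D:1, E:2, F:2, G:2, H:1. Sum = 10.
n = 8, so closeness = 7/10.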